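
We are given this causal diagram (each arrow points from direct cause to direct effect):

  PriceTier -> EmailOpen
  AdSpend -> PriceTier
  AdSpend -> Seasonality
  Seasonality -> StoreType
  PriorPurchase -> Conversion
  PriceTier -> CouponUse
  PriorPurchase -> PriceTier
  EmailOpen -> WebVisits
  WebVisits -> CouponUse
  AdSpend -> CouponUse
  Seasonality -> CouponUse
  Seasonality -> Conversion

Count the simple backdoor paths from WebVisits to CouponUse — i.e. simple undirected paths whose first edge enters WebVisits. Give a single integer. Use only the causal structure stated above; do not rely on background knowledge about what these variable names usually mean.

A backdoor path from WebVisits to CouponUse is any simple undirected path whose first edge points into WebVisits (i.e. leaves WebVisits via a parent).
Parents of WebVisits: {EmailOpen}.
Enumerating:
  P1: WebVisits <- EmailOpen <- PriceTier <- AdSpend -> Seasonality -> CouponUse
  P2: WebVisits <- EmailOpen <- PriceTier <- AdSpend -> CouponUse
  P3: WebVisits <- EmailOpen <- PriceTier <- PriorPurchase -> Conversion <- Seasonality <- AdSpend -> CouponUse
  P4: WebVisits <- EmailOpen <- PriceTier <- PriorPurchase -> Conversion <- Seasonality -> CouponUse
  P5: WebVisits <- EmailOpen <- PriceTier -> CouponUse
That exhausts the simple backdoor paths. Count: 5.

5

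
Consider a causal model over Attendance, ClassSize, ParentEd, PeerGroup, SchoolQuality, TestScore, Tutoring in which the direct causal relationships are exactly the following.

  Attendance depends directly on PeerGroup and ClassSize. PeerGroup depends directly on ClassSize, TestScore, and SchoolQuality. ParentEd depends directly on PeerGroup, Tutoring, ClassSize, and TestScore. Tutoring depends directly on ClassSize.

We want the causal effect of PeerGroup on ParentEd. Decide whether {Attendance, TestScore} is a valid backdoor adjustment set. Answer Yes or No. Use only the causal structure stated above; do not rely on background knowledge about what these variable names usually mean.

Backdoor paths from PeerGroup to ParentEd (paths whose first edge points into PeerGroup):
  P1: PeerGroup <- TestScore -> ParentEd
  P2: PeerGroup <- ClassSize -> Tutoring -> ParentEd
  P3: PeerGroup <- ClassSize -> ParentEd
Condition 1 (no descendant of PeerGroup in the set): FAILS — Attendance is a descendant of PeerGroup.
Condition 2 (every backdoor path blocked by {Attendance, TestScore}):
  P1: blocked at fork node TestScore ∈ conditioning set.
  P2: open — no interior node is in the conditioning set.
  P3: open — no interior node is in the conditioning set.
{Attendance, TestScore} does not satisfy the backdoor criterion.

No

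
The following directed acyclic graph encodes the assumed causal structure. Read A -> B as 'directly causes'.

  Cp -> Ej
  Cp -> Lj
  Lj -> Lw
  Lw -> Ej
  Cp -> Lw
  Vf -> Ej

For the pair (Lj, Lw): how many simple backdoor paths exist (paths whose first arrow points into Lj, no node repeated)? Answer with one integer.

A backdoor path from Lj to Lw is any simple undirected path whose first edge points into Lj (i.e. leaves Lj via a parent).
Parents of Lj: {Cp}.
Enumerating:
  P1: Lj <- Cp -> Lw
  P2: Lj <- Cp -> Ej <- Lw
That exhausts the simple backdoor paths. Count: 2.

2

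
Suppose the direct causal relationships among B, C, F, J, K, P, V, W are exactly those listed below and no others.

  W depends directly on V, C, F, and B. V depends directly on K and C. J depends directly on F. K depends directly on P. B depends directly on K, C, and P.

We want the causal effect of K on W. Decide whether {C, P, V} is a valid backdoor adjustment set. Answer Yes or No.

No

Backdoor paths from K to W (paths whose first edge points into K):
  P1: K <- P -> B <- C -> V -> W
  P2: K <- P -> B <- C -> W
  P3: K <- P -> B -> W
Condition 1 (no descendant of K in the set): FAILS — V is a descendant of K.
Condition 2 (every backdoor path blocked by {C, P, V}):
  P1: blocked at fork node P ∈ conditioning set.
  P2: blocked at fork node P ∈ conditioning set.
  P3: blocked at fork node P ∈ conditioning set.
{C, P, V} does not satisfy the backdoor criterion.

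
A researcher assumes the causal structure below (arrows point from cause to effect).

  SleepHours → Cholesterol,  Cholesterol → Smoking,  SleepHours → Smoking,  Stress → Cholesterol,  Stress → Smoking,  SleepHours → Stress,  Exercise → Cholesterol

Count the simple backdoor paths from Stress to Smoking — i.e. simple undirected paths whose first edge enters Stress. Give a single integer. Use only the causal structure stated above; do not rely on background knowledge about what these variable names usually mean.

A backdoor path from Stress to Smoking is any simple undirected path whose first edge points into Stress (i.e. leaves Stress via a parent).
Parents of Stress: {SleepHours}.
Enumerating:
  P1: Stress <- SleepHours -> Cholesterol -> Smoking
  P2: Stress <- SleepHours -> Smoking
That exhausts the simple backdoor paths. Count: 2.

2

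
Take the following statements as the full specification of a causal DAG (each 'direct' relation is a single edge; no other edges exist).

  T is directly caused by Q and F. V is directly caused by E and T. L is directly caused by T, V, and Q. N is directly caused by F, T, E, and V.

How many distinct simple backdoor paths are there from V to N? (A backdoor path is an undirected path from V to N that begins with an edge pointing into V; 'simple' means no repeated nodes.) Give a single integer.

3

A backdoor path from V to N is any simple undirected path whose first edge points into V (i.e. leaves V via a parent).
Parents of V: {E, T}.
Enumerating:
  P1: V <- E -> N
  P2: V <- T <- F -> N
  P3: V <- T -> N
That exhausts the simple backdoor paths. Count: 3.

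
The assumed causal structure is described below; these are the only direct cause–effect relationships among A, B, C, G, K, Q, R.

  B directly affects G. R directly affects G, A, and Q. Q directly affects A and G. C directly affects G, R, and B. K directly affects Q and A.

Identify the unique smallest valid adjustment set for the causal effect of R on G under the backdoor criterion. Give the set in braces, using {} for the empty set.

{C}

Variables eligible for adjustment (non-descendants of R, excluding R and G): {B, C, K}.
Backdoor paths from R to G:
  P1: R <- C -> B -> G
  P2: R <- C -> G
The empty set is not sufficient: P1 (R <- C -> B -> G) has no collider blocking it and no conditioned non-collider, so it is open.
Try {C}:
  P1: blocked at fork node C ∈ conditioning set.
  P2: blocked at fork node C ∈ conditioning set.
{C} contains no descendant of R and blocks every backdoor path.
No other singleton works — e.g. {K} leaves P1 open — so {C} is the unique smallest valid adjustment set.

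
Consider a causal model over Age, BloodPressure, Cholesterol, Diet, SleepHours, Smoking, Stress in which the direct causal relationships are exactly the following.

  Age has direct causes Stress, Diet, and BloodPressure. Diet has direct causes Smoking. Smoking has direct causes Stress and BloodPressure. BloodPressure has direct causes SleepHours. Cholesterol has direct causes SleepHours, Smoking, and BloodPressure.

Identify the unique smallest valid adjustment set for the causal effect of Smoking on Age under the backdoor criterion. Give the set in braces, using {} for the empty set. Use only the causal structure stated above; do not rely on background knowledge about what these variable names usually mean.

Variables eligible for adjustment (non-descendants of Smoking, excluding Smoking and Age): {BloodPressure, SleepHours, Stress}.
Backdoor paths from Smoking to Age:
  P1: Smoking <- BloodPressure -> Age
  P2: Smoking <- Stress -> Age
The empty set is not sufficient: P1 (Smoking <- BloodPressure -> Age) has no collider blocking it and no conditioned non-collider, so it is open.
Try {BloodPressure, Stress}:
  P1: blocked at fork node BloodPressure ∈ conditioning set.
  P2: blocked at fork node Stress ∈ conditioning set.
{BloodPressure, Stress} contains no descendant of Smoking and blocks every backdoor path.
Every element of {BloodPressure, Stress} is needed (dropping BloodPressure leaves P1 open; dropping Stress leaves P2 open), so no proper subset is valid.
Among all size-2 subsets of the eligible variables, only {BloodPressure, Stress} blocks every backdoor path, so it is the unique smallest valid adjustment set.

{BloodPressure, Stress}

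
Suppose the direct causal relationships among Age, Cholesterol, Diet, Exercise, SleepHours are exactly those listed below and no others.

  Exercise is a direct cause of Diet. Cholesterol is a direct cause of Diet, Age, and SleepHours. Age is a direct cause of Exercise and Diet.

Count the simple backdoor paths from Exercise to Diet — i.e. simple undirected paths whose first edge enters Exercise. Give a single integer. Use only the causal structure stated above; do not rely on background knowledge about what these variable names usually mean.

2

A backdoor path from Exercise to Diet is any simple undirected path whose first edge points into Exercise (i.e. leaves Exercise via a parent).
Parents of Exercise: {Age}.
Enumerating:
  P1: Exercise <- Age <- Cholesterol -> Diet
  P2: Exercise <- Age -> Diet
That exhausts the simple backdoor paths. Count: 2.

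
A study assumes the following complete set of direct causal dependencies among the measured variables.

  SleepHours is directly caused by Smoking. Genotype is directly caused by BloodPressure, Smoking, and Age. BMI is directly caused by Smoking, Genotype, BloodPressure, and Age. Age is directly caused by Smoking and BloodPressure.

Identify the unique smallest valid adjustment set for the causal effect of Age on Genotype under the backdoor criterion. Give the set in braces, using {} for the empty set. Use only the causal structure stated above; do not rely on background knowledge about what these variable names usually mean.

{BloodPressure, Smoking}

Variables eligible for adjustment (non-descendants of Age, excluding Age and Genotype): {BloodPressure, SleepHours, Smoking}.
Backdoor paths from Age to Genotype:
  P1: Age <- Smoking -> Genotype
  P2: Age <- Smoking -> BMI <- BloodPressure -> Genotype
  P3: Age <- Smoking -> BMI <- Genotype
  P4: Age <- BloodPressure -> Genotype
  P5: Age <- BloodPressure -> BMI <- Smoking -> Genotype
  P6: Age <- BloodPressure -> BMI <- Genotype
The empty set is not sufficient: P1 (Age <- Smoking -> Genotype) has no collider blocking it and no conditioned non-collider, so it is open.
Try {BloodPressure, Smoking}:
  P1: blocked at fork node Smoking ∈ conditioning set.
  P2: blocked at fork node Smoking ∈ conditioning set.
  P3: blocked at fork node Smoking ∈ conditioning set.
  P4: blocked at fork node BloodPressure ∈ conditioning set.
  P5: blocked at fork node BloodPressure ∈ conditioning set.
  P6: blocked at fork node BloodPressure ∈ conditioning set.
{BloodPressure, Smoking} contains no descendant of Age and blocks every backdoor path.
Every element of {BloodPressure, Smoking} is needed (dropping BloodPressure leaves P4 open; dropping Smoking leaves P1 open), so no proper subset is valid.
Among all size-2 subsets of the eligible variables, only {BloodPressure, Smoking} blocks every backdoor path, so it is the unique smallest valid adjustment set.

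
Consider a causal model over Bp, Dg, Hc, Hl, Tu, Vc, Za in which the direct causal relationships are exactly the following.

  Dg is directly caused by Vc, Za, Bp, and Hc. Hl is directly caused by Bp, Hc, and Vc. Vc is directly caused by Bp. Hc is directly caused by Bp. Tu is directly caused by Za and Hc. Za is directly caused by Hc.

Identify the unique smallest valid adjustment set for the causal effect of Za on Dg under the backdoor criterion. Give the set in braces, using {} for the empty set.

Variables eligible for adjustment (non-descendants of Za, excluding Za and Dg): {Bp, Hc, Hl, Vc}.
Backdoor paths from Za to Dg:
  P1: Za <- Hc <- Bp -> Vc -> Dg
  P2: Za <- Hc <- Bp -> Hl <- Vc -> Dg
  P3: Za <- Hc <- Bp -> Dg
  P4: Za <- Hc -> Hl <- Bp -> Vc -> Dg
  P5: Za <- Hc -> Hl <- Bp -> Dg
  P6: Za <- Hc -> Hl <- Vc <- Bp -> Dg
  P7: Za <- Hc -> Hl <- Vc -> Dg
  P8: Za <- Hc -> Dg
The empty set is not sufficient: P1 (Za <- Hc <- Bp -> Vc -> Dg) has no collider blocking it and no conditioned non-collider, so it is open.
Try {Hc}:
  P1: blocked at chain node Hc ∈ conditioning set.
  P2: blocked at chain node Hc ∈ conditioning set.
  P3: blocked at chain node Hc ∈ conditioning set.
  P4: blocked at fork node Hc ∈ conditioning set.
  P5: blocked at fork node Hc ∈ conditioning set.
  P6: blocked at fork node Hc ∈ conditioning set.
  P7: blocked at fork node Hc ∈ conditioning set.
  P8: blocked at fork node Hc ∈ conditioning set.
{Hc} contains no descendant of Za and blocks every backdoor path.
No other singleton works — e.g. {Bp} leaves P8 open — so {Hc} is the unique smallest valid adjustment set.

{Hc}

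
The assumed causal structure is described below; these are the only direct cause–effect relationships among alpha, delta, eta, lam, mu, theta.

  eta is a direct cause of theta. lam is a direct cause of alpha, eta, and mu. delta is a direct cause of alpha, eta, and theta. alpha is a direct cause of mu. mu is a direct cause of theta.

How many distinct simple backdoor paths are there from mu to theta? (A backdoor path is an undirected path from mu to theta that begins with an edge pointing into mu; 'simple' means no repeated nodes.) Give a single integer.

A backdoor path from mu to theta is any simple undirected path whose first edge points into mu (i.e. leaves mu via a parent).
Parents of mu: {alpha, lam}.
Enumerating:
  P1: mu <- lam -> alpha <- delta -> eta -> theta
  P2: mu <- lam -> alpha <- delta -> theta
  P3: mu <- lam -> eta <- delta -> theta
  P4: mu <- lam -> eta -> theta
  P5: mu <- alpha <- lam -> eta <- delta -> theta
  P6: mu <- alpha <- lam -> eta -> theta
  P7: mu <- alpha <- delta -> eta -> theta
  P8: mu <- alpha <- delta -> theta
That exhausts the simple backdoor paths. Count: 8.

8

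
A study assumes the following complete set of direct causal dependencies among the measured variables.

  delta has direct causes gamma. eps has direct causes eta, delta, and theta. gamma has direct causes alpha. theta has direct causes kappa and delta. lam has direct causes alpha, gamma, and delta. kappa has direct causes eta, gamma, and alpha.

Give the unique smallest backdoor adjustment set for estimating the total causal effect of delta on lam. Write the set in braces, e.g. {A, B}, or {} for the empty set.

{gamma}

Variables eligible for adjustment (non-descendants of delta, excluding delta and lam): {alpha, eta, gamma, kappa}.
Backdoor paths from delta to lam:
  P1: delta <- gamma <- alpha -> lam
  P2: delta <- gamma -> kappa <- alpha -> lam
  P3: delta <- gamma -> lam
The empty set is not sufficient: P1 (delta <- gamma <- alpha -> lam) has no collider blocking it and no conditioned non-collider, so it is open.
Try {gamma}:
  P1: blocked at chain node gamma ∈ conditioning set.
  P2: blocked at fork node gamma ∈ conditioning set.
  P3: blocked at fork node gamma ∈ conditioning set.
{gamma} contains no descendant of delta and blocks every backdoor path.
No other singleton works — e.g. {alpha} leaves P3 open — so {gamma} is the unique smallest valid adjustment set.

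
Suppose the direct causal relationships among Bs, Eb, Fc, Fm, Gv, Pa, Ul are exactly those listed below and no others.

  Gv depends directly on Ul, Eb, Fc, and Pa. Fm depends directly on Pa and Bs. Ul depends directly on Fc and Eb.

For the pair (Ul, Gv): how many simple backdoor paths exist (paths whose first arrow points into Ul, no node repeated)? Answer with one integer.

A backdoor path from Ul to Gv is any simple undirected path whose first edge points into Ul (i.e. leaves Ul via a parent).
Parents of Ul: {Eb, Fc}.
Enumerating:
  P1: Ul <- Fc -> Gv
  P2: Ul <- Eb -> Gv
That exhausts the simple backdoor paths. Count: 2.

2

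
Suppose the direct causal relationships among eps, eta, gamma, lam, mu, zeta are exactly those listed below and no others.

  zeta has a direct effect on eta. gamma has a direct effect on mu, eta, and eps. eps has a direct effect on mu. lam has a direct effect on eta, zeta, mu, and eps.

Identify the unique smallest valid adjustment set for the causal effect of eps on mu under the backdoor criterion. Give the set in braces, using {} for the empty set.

Variables eligible for adjustment (non-descendants of eps, excluding eps and mu): {eta, gamma, lam, zeta}.
Backdoor paths from eps to mu:
  P1: eps <- gamma -> mu
  P2: eps <- gamma -> eta <- lam -> mu
  P3: eps <- gamma -> eta <- zeta <- lam -> mu
  P4: eps <- lam -> zeta -> eta <- gamma -> mu
  P5: eps <- lam -> mu
  P6: eps <- lam -> eta <- gamma -> mu
The empty set is not sufficient: P1 (eps <- gamma -> mu) has no collider blocking it and no conditioned non-collider, so it is open.
Try {gamma, lam}:
  P1: blocked at fork node gamma ∈ conditioning set.
  P2: blocked at fork node gamma ∈ conditioning set.
  P3: blocked at fork node gamma ∈ conditioning set.
  P4: blocked at fork node lam ∈ conditioning set.
  P5: blocked at fork node lam ∈ conditioning set.
  P6: blocked at fork node lam ∈ conditioning set.
{gamma, lam} contains no descendant of eps and blocks every backdoor path.
Every element of {gamma, lam} is needed (dropping gamma leaves P1 open; dropping lam leaves P5 open), so no proper subset is valid.
Among all size-2 subsets of the eligible variables, only {gamma, lam} blocks every backdoor path, so it is the unique smallest valid adjustment set.

{gamma, lam}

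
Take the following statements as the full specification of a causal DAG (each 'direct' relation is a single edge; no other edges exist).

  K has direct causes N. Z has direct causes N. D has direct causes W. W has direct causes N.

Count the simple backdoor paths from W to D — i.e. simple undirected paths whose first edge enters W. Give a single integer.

A backdoor path from W to D is any simple undirected path whose first edge points into W (i.e. leaves W via a parent).
Parents of W: {N}.
No simple path from any parent of W reaches D without revisiting W, so there are no backdoor paths.

0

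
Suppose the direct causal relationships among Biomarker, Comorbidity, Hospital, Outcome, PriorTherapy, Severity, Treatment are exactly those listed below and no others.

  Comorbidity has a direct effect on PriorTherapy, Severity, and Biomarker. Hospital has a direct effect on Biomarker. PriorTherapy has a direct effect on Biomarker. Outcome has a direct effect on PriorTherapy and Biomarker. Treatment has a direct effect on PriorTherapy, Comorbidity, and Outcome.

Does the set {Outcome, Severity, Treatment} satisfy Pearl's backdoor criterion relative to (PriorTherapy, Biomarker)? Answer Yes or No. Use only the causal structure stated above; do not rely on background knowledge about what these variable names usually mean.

Backdoor paths from PriorTherapy to Biomarker (paths whose first edge points into PriorTherapy):
  P1: PriorTherapy <- Treatment -> Outcome -> Biomarker
  P2: PriorTherapy <- Treatment -> Comorbidity -> Biomarker
  P3: PriorTherapy <- Outcome <- Treatment -> Comorbidity -> Biomarker
  P4: PriorTherapy <- Outcome -> Biomarker
  P5: PriorTherapy <- Comorbidity <- Treatment -> Outcome -> Biomarker
  P6: PriorTherapy <- Comorbidity -> Biomarker
Condition 1 (no descendant of PriorTherapy in the set): holds — descendants of PriorTherapy are {Biomarker}; none are in {Outcome, Severity, Treatment}.
Condition 2 (every backdoor path blocked by {Outcome, Severity, Treatment}):
  P1: blocked at fork node Treatment ∈ conditioning set.
  P2: blocked at fork node Treatment ∈ conditioning set.
  P3: blocked at chain node Outcome ∈ conditioning set.
  P4: blocked at fork node Outcome ∈ conditioning set.
  P5: blocked at fork node Treatment ∈ conditioning set.
  P6: open — no interior node is in the conditioning set.
{Outcome, Severity, Treatment} does not satisfy the backdoor criterion.

No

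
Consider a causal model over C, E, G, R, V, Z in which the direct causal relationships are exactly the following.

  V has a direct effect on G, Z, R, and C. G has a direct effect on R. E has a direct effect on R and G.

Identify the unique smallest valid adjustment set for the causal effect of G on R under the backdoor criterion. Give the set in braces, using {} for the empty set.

{E, V}

Variables eligible for adjustment (non-descendants of G, excluding G and R): {C, E, V, Z}.
Backdoor paths from G to R:
  P1: G <- V -> R
  P2: G <- E -> R
The empty set is not sufficient: P1 (G <- V -> R) has no collider blocking it and no conditioned non-collider, so it is open.
Try {E, V}:
  P1: blocked at fork node V ∈ conditioning set.
  P2: blocked at fork node E ∈ conditioning set.
{E, V} contains no descendant of G and blocks every backdoor path.
Every element of {E, V} is needed (dropping E leaves P2 open; dropping V leaves P1 open), so no proper subset is valid.
Among all size-2 subsets of the eligible variables, only {E, V} blocks every backdoor path, so it is the unique smallest valid adjustment set.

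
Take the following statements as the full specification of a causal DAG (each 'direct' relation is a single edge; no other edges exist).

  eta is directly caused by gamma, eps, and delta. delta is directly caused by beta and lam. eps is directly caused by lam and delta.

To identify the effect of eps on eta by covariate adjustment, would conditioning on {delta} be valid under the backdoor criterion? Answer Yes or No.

Yes

Backdoor paths from eps to eta (paths whose first edge points into eps):
  P1: eps <- lam -> delta -> eta
  P2: eps <- delta -> eta
Condition 1 (no descendant of eps in the set): holds — descendants of eps are {eta}; none are in {delta}.
Condition 2 (every backdoor path blocked by {delta}):
  P1: blocked at chain node delta ∈ conditioning set.
  P2: blocked at fork node delta ∈ conditioning set.
{delta} satisfies the backdoor criterion.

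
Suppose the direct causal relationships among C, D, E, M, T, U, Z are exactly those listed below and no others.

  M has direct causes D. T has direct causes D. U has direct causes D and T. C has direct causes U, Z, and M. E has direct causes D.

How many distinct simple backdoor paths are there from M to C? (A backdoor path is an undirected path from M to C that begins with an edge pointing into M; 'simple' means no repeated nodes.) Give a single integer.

A backdoor path from M to C is any simple undirected path whose first edge points into M (i.e. leaves M via a parent).
Parents of M: {D}.
Enumerating:
  P1: M <- D -> T -> U -> C
  P2: M <- D -> U -> C
That exhausts the simple backdoor paths. Count: 2.

2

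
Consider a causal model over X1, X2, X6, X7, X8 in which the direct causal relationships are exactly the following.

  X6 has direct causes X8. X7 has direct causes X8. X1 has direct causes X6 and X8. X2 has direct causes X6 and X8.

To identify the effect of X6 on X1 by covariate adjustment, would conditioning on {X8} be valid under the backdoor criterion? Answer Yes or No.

Backdoor paths from X6 to X1 (paths whose first edge points into X6):
  P1: X6 <- X8 -> X1
Condition 1 (no descendant of X6 in the set): holds — descendants of X6 are {X1, X2}; none are in {X8}.
Condition 2 (every backdoor path blocked by {X8}):
  P1: blocked at fork node X8 ∈ conditioning set.
{X8} satisfies the backdoor criterion.

Yes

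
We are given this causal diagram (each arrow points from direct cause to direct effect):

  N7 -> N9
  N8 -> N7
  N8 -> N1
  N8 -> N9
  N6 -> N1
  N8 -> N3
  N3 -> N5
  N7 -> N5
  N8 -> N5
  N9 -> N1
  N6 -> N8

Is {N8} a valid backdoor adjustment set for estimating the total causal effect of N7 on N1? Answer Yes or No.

Backdoor paths from N7 to N1 (paths whose first edge points into N7):
  P1: N7 <- N8 <- N6 -> N1
  P2: N7 <- N8 -> N9 -> N1
  P3: N7 <- N8 -> N1
Condition 1 (no descendant of N7 in the set): holds — descendants of N7 are {N1, N5, N9}; none are in {N8}.
Condition 2 (every backdoor path blocked by {N8}):
  P1: blocked at chain node N8 ∈ conditioning set.
  P2: blocked at fork node N8 ∈ conditioning set.
  P3: blocked at fork node N8 ∈ conditioning set.
{N8} satisfies the backdoor criterion.

Yes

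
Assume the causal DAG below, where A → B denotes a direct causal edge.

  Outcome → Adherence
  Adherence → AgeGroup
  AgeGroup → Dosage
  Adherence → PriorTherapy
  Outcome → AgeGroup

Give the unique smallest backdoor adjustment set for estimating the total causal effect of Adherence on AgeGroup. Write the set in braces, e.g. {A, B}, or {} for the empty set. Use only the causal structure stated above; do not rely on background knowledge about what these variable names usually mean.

{Outcome}

Variables eligible for adjustment (non-descendants of Adherence, excluding Adherence and AgeGroup): {Outcome}.
Backdoor paths from Adherence to AgeGroup:
  P1: Adherence <- Outcome -> AgeGroup
The empty set is not sufficient: P1 (Adherence <- Outcome -> AgeGroup) has no collider blocking it and no conditioned non-collider, so it is open.
Try {Outcome}:
  P1: blocked at fork node Outcome ∈ conditioning set.
{Outcome} contains no descendant of Adherence and blocks every backdoor path.
{Outcome} is the unique smallest valid adjustment set.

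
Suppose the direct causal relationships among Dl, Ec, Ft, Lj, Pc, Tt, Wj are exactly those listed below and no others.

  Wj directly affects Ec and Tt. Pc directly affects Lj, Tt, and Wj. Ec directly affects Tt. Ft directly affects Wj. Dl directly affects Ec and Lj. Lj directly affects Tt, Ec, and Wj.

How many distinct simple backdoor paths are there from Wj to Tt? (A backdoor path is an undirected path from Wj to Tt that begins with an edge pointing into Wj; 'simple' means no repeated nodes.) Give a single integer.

8

A backdoor path from Wj to Tt is any simple undirected path whose first edge points into Wj (i.e. leaves Wj via a parent).
Parents of Wj: {Ft, Lj, Pc}.
Enumerating:
  P1: Wj <- Pc -> Lj <- Dl -> Ec -> Tt
  P2: Wj <- Pc -> Lj -> Ec -> Tt
  P3: Wj <- Pc -> Lj -> Tt
  P4: Wj <- Pc -> Tt
  P5: Wj <- Lj <- Pc -> Tt
  P6: Wj <- Lj <- Dl -> Ec -> Tt
  P7: Wj <- Lj -> Ec -> Tt
  P8: Wj <- Lj -> Tt
That exhausts the simple backdoor paths. Count: 8.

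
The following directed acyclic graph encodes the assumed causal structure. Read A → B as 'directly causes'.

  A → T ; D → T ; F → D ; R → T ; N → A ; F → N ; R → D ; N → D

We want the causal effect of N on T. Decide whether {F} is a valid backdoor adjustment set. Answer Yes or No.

Backdoor paths from N to T (paths whose first edge points into N):
  P1: N <- F -> D <- R -> T
  P2: N <- F -> D -> T
Condition 1 (no descendant of N in the set): holds — descendants of N are {A, D, T}; none are in {F}.
Condition 2 (every backdoor path blocked by {F}):
  P1: blocked at fork node F ∈ conditioning set.
  P2: blocked at fork node F ∈ conditioning set.
{F} satisfies the backdoor criterion.

Yes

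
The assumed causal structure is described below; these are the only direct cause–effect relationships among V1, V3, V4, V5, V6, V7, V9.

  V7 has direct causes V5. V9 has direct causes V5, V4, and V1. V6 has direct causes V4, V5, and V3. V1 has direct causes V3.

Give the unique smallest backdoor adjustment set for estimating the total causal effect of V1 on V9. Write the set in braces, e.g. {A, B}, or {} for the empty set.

{}

Variables eligible for adjustment (non-descendants of V1, excluding V1 and V9): {V3, V4, V5, V6, V7}.
Backdoor paths from V1 to V9:
  P1: V1 <- V3 -> V6 <- V5 -> V9
  P2: V1 <- V3 -> V6 <- V4 -> V9
Each backdoor path contains an unconditioned collider, so every path is already blocked with the empty conditioning set:
  P1: blocked at collider V6 (neither it nor any descendant is in the conditioning set).
  P2: blocked at collider V6 (neither it nor any descendant is in the conditioning set).
The empty set is therefore the unique smallest valid set.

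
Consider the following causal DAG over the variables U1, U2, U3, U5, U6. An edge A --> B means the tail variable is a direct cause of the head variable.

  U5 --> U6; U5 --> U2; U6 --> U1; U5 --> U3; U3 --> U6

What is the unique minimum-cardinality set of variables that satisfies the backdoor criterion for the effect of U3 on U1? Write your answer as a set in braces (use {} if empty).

Variables eligible for adjustment (non-descendants of U3, excluding U3 and U1): {U2, U5}.
Backdoor paths from U3 to U1:
  P1: U3 <- U5 -> U6 -> U1
The empty set is not sufficient: P1 (U3 <- U5 -> U6 -> U1) has no collider blocking it and no conditioned non-collider, so it is open.
Try {U5}:
  P1: blocked at fork node U5 ∈ conditioning set.
{U5} contains no descendant of U3 and blocks every backdoor path.
No other singleton works — e.g. {U2} leaves P1 open — so {U5} is the unique smallest valid adjustment set.

{U5}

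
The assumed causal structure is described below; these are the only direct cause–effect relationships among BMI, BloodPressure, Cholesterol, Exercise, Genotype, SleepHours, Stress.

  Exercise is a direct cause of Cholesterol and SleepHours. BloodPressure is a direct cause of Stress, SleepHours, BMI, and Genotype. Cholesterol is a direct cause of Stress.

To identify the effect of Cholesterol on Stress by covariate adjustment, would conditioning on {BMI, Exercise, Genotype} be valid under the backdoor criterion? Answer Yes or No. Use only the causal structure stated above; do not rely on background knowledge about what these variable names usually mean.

Yes

Backdoor paths from Cholesterol to Stress (paths whose first edge points into Cholesterol):
  P1: Cholesterol <- Exercise -> SleepHours <- BloodPressure -> Stress
Condition 1 (no descendant of Cholesterol in the set): holds — descendants of Cholesterol are {Stress}; none are in {BMI, Exercise, Genotype}.
Condition 2 (every backdoor path blocked by {BMI, Exercise, Genotype}):
  P1: blocked at fork node Exercise ∈ conditioning set.
{BMI, Exercise, Genotype} satisfies the backdoor criterion.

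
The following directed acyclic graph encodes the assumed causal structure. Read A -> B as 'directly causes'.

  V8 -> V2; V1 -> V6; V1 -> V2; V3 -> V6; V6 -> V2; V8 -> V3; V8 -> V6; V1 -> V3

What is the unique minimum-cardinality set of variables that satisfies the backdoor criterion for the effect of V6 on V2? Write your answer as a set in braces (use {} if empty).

Variables eligible for adjustment (non-descendants of V6, excluding V6 and V2): {V1, V3, V8}.
Backdoor paths from V6 to V2:
  P1: V6 <- V8 -> V3 <- V1 -> V2
  P2: V6 <- V8 -> V2
  P3: V6 <- V1 -> V3 <- V8 -> V2
  P4: V6 <- V1 -> V2
  P5: V6 <- V3 <- V8 -> V2
  P6: V6 <- V3 <- V1 -> V2
The empty set is not sufficient: P2 (V6 <- V8 -> V2) has no collider blocking it and no conditioned non-collider, so it is open.
Try {V1, V8}:
  P1: blocked at fork node V8 ∈ conditioning set.
  P2: blocked at fork node V8 ∈ conditioning set.
  P3: blocked at fork node V1 ∈ conditioning set.
  P4: blocked at fork node V1 ∈ conditioning set.
  P5: blocked at fork node V8 ∈ conditioning set.
  P6: blocked at fork node V1 ∈ conditioning set.
{V1, V8} contains no descendant of V6 and blocks every backdoor path.
Every element of {V1, V8} is needed (dropping V1 leaves P4 open; dropping V8 leaves P2 open), so no proper subset is valid.
Among all size-2 subsets of the eligible variables, only {V1, V8} blocks every backdoor path, so it is the unique smallest valid adjustment set.

{V1, V8}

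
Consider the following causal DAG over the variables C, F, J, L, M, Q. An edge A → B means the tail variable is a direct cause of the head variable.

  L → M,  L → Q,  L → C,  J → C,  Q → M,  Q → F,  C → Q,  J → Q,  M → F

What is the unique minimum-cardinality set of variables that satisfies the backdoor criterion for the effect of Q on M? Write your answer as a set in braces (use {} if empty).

Variables eligible for adjustment (non-descendants of Q, excluding Q and M): {C, J, L}.
Backdoor paths from Q to M:
  P1: Q <- J -> C <- L -> M
  P2: Q <- L -> M
  P3: Q <- C <- L -> M
The empty set is not sufficient: P2 (Q <- L -> M) has no collider blocking it and no conditioned non-collider, so it is open.
Try {L}:
  P1: blocked at collider C (neither it nor any descendant is in the conditioning set).
  P2: blocked at fork node L ∈ conditioning set.
  P3: blocked at fork node L ∈ conditioning set.
{L} contains no descendant of Q and blocks every backdoor path.
No other singleton works — e.g. {J} leaves P2 open — so {L} is the unique smallest valid adjustment set.

{L}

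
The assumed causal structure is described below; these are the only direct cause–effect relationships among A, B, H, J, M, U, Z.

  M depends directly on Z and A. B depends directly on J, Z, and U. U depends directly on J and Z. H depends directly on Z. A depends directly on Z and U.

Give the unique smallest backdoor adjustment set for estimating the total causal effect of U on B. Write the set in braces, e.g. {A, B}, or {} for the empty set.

{J, Z}

Variables eligible for adjustment (non-descendants of U, excluding U and B): {H, J, Z}.
Backdoor paths from U to B:
  P1: U <- Z -> B
  P2: U <- J -> B
The empty set is not sufficient: P1 (U <- Z -> B) has no collider blocking it and no conditioned non-collider, so it is open.
Try {J, Z}:
  P1: blocked at fork node Z ∈ conditioning set.
  P2: blocked at fork node J ∈ conditioning set.
{J, Z} contains no descendant of U and blocks every backdoor path.
Every element of {J, Z} is needed (dropping J leaves P2 open; dropping Z leaves P1 open), so no proper subset is valid.
Among all size-2 subsets of the eligible variables, only {J, Z} blocks every backdoor path, so it is the unique smallest valid adjustment set.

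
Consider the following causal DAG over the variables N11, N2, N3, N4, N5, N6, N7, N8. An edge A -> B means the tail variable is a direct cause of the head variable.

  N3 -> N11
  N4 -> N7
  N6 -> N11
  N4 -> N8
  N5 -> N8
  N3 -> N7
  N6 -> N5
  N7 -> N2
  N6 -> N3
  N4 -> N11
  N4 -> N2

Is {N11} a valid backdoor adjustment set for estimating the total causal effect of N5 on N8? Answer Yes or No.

No

Backdoor paths from N5 to N8 (paths whose first edge points into N5):
  P1: N5 <- N6 -> N3 -> N11 <- N4 -> N8
  P2: N5 <- N6 -> N3 -> N7 <- N4 -> N8
  P3: N5 <- N6 -> N3 -> N7 -> N2 <- N4 -> N8
  P4: N5 <- N6 -> N11 <- N4 -> N8
  P5: N5 <- N6 -> N11 <- N3 -> N7 <- N4 -> N8
  P6: N5 <- N6 -> N11 <- N3 -> N7 -> N2 <- N4 -> N8
Condition 1 (no descendant of N5 in the set): holds — descendants of N5 are {N8}; none are in {N11}.
Condition 2 (every backdoor path blocked by {N11}):
  P1: open — collider(s) N11 are conditioned on (or have a conditioned descendant) and no non-collider on the path is in the set.
  P2: blocked at collider N7 (neither it nor any descendant is in the conditioning set).
  P3: blocked at collider N2 (neither it nor any descendant is in the conditioning set).
  P4: open — collider(s) N11 are conditioned on (or have a conditioned descendant) and no non-collider on the path is in the set.
  P5: blocked at collider N7 (neither it nor any descendant is in the conditioning set).
  P6: blocked at collider N2 (neither it nor any descendant is in the conditioning set).
{N11} does not satisfy the backdoor criterion.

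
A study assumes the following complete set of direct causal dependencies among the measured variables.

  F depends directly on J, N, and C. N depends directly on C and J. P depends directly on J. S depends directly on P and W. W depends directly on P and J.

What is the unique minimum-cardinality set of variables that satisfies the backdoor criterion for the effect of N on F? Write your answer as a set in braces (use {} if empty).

{C, J}

Variables eligible for adjustment (non-descendants of N, excluding N and F): {C, J, P, S, W}.
Backdoor paths from N to F:
  P1: N <- C -> F
  P2: N <- J -> F
The empty set is not sufficient: P1 (N <- C -> F) has no collider blocking it and no conditioned non-collider, so it is open.
Try {C, J}:
  P1: blocked at fork node C ∈ conditioning set.
  P2: blocked at fork node J ∈ conditioning set.
{C, J} contains no descendant of N and blocks every backdoor path.
Every element of {C, J} is needed (dropping C leaves P1 open; dropping J leaves P2 open), so no proper subset is valid.
Among all size-2 subsets of the eligible variables, only {C, J} blocks every backdoor path, so it is the unique smallest valid adjustment set.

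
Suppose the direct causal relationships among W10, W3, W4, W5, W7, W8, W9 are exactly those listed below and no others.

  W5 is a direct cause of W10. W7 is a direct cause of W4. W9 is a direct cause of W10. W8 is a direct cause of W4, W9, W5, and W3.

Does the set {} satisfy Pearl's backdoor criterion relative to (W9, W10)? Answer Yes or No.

Backdoor paths from W9 to W10 (paths whose first edge points into W9):
  P1: W9 <- W8 -> W5 -> W10
Condition 1 (no descendant of W9 in the set): holds — descendants of W9 are {W10}; none are in {}.
Condition 2 (every backdoor path blocked by {}):
  P1: open — no interior node is in the conditioning set.
{} does not satisfy the backdoor criterion.

No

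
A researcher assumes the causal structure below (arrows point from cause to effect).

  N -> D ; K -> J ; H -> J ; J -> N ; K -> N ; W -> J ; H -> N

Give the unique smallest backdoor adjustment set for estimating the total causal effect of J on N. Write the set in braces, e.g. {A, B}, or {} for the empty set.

Variables eligible for adjustment (non-descendants of J, excluding J and N): {H, K, W}.
Backdoor paths from J to N:
  P1: J <- H -> N
  P2: J <- K -> N
The empty set is not sufficient: P1 (J <- H -> N) has no collider blocking it and no conditioned non-collider, so it is open.
Try {H, K}:
  P1: blocked at fork node H ∈ conditioning set.
  P2: blocked at fork node K ∈ conditioning set.
{H, K} contains no descendant of J and blocks every backdoor path.
Every element of {H, K} is needed (dropping H leaves P1 open; dropping K leaves P2 open), so no proper subset is valid.
Among all size-2 subsets of the eligible variables, only {H, K} blocks every backdoor path, so it is the unique smallest valid adjustment set.

{H, K}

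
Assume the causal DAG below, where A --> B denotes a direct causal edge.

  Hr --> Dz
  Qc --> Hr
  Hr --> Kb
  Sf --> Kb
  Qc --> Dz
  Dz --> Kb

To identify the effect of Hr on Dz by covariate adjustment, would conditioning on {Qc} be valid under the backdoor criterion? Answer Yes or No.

Backdoor paths from Hr to Dz (paths whose first edge points into Hr):
  P1: Hr <- Qc -> Dz
Condition 1 (no descendant of Hr in the set): holds — descendants of Hr are {Dz, Kb}; none are in {Qc}.
Condition 2 (every backdoor path blocked by {Qc}):
  P1: blocked at fork node Qc ∈ conditioning set.
{Qc} satisfies the backdoor criterion.

Yes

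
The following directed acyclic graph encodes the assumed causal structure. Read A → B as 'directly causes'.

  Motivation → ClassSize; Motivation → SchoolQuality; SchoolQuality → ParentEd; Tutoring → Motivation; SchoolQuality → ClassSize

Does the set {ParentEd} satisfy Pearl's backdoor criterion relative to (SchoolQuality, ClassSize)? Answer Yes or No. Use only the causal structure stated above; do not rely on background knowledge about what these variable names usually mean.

Backdoor paths from SchoolQuality to ClassSize (paths whose first edge points into SchoolQuality):
  P1: SchoolQuality <- Motivation -> ClassSize
Condition 1 (no descendant of SchoolQuality in the set): FAILS — ParentEd is a descendant of SchoolQuality.
Condition 2 (every backdoor path blocked by {ParentEd}):
  P1: open — no interior node is in the conditioning set.
{ParentEd} does not satisfy the backdoor criterion.

No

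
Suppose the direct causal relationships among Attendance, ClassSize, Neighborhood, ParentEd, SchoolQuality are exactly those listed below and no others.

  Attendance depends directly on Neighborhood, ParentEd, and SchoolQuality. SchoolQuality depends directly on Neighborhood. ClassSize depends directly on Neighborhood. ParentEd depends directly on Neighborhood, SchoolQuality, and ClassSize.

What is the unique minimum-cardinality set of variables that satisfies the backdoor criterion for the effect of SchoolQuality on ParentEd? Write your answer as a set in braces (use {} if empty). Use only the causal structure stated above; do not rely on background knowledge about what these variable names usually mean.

Variables eligible for adjustment (non-descendants of SchoolQuality, excluding SchoolQuality and ParentEd): {ClassSize, Neighborhood}.
Backdoor paths from SchoolQuality to ParentEd:
  P1: SchoolQuality <- Neighborhood -> ClassSize -> ParentEd
  P2: SchoolQuality <- Neighborhood -> ParentEd
  P3: SchoolQuality <- Neighborhood -> Attendance <- ParentEd
The empty set is not sufficient: P1 (SchoolQuality <- Neighborhood -> ClassSize -> ParentEd) has no collider blocking it and no conditioned non-collider, so it is open.
Try {Neighborhood}:
  P1: blocked at fork node Neighborhood ∈ conditioning set.
  P2: blocked at fork node Neighborhood ∈ conditioning set.
  P3: blocked at fork node Neighborhood ∈ conditioning set.
{Neighborhood} contains no descendant of SchoolQuality and blocks every backdoor path.
No other singleton works — e.g. {ClassSize} leaves P2 open — so {Neighborhood} is the unique smallest valid adjustment set.

{Neighborhood}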